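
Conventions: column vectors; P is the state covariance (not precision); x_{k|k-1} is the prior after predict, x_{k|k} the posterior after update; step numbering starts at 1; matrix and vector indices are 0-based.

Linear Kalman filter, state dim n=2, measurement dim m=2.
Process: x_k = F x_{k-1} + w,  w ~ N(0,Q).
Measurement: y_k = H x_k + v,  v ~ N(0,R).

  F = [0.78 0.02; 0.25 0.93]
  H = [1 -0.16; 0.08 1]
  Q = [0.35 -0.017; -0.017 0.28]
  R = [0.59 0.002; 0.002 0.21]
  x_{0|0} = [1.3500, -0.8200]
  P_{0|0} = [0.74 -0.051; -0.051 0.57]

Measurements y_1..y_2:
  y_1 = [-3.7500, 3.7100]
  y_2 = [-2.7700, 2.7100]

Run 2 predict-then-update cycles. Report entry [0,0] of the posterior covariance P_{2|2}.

step 1: x^-=[1.0366, -0.4251]  P^-=[0.7989 0.1007; 0.1007 0.7955]  S=[1.3770 0.0380; 0.0380 1.0267]  K=[0.5646 0.1394; -0.0410 0.7842]  nu=[-4.8546, 4.0522]  x^+=[-1.1395, 2.9514]  P^+=[0.3340 0.0037; 0.0037 0.1643]
step 2: x^-=[-0.8298, 2.4599]  P^-=[0.5534 0.0539; 0.0539 0.4447]  S=[1.1375 0.0283; 0.0283 0.6668]  K=[0.4757 0.1270; -0.0320 0.6747]  nu=[-1.5466, 0.3165]  x^+=[-1.5254, 2.7229]  P^+=[0.2818 0.0051; 0.0051 0.1412]

P_post[0,0] = 0.2818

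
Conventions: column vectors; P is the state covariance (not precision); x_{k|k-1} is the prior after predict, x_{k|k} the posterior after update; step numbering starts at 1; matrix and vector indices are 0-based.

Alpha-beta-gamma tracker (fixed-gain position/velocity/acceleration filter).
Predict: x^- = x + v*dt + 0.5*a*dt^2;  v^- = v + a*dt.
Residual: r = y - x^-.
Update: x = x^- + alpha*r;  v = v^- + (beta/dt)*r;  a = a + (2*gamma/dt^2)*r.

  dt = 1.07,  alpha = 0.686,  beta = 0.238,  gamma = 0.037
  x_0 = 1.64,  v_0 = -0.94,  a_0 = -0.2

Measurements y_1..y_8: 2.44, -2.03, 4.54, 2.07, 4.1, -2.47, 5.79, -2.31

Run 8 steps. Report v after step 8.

step 1: x_pred=0.5197  r=1.9203  x^+=1.8370  v^+=-0.7269  a^+=-0.0759
step 2: x_pred=1.0158  r=-3.0458  x^+=-1.0736  v^+=-1.4856  a^+=-0.2727
step 3: x_pred=-2.8193  r=7.3593  x^+=2.2292  v^+=-0.1405  a^+=0.2029
step 4: x_pred=2.1950  r=-0.1250  x^+=2.1093  v^+=0.0488  a^+=0.1948
step 5: x_pred=2.2731  r=1.8269  x^+=3.5263  v^+=0.6637  a^+=0.3129
step 6: x_pred=4.4156  r=-6.8856  x^+=-0.3079  v^+=-0.5331  a^+=-0.1321
step 7: x_pred=-0.9539  r=6.7439  x^+=3.6724  v^+=0.8256  a^+=0.3038
step 8: x_pred=4.7297  r=-7.0397  x^+=-0.0995  v^+=-0.4152  a^+=-0.1512

v_post = -0.4152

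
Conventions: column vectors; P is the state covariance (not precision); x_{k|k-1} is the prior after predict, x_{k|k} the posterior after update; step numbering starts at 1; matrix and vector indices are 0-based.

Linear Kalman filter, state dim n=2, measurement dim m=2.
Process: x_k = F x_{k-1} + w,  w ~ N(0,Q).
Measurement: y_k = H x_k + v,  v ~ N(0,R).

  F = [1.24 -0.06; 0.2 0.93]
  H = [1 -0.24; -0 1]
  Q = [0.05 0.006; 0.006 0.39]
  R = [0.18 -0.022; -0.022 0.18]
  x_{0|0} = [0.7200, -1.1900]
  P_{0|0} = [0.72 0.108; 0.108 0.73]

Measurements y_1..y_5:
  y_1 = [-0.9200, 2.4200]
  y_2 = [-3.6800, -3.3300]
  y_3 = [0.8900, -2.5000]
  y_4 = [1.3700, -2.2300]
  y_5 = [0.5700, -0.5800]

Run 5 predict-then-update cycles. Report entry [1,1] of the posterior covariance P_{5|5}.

P_post[1,1] = 0.1332

step 1: x^-=[0.9642, -0.9627]  P^-=[1.1436 0.2671; 0.2671 1.0904]  S=[1.2582 -0.0166; -0.0166 1.2704]  K=[0.8609 0.2215; 0.0156 0.8585]  nu=[-2.1152, 3.3827]  x^+=[-0.1076, 1.9084]  P^+=[0.1551 0.0209; 0.0209 0.1542]
step 2: x^-=[-0.2479, 1.7533]  P^-=[0.2859 0.0597; 0.0597 0.5373]  S=[0.4682 -0.0912; -0.0912 0.7173]  K=[0.6115 0.1610; -0.0019 0.7488]  nu=[-3.0113, -5.0833]  x^+=[-2.9078, -2.0474]  P^+=[0.1102 0.0155; 0.0155 0.1348]
step 3: x^-=[-3.4828, -2.4856]  P^-=[0.2177 0.0435; 0.0435 0.5168]  S=[0.4066 -0.1025; -0.1025 0.6968]  K=[0.5457 0.1428; -0.0114 0.7400]  nu=[3.7763, -0.0144]  x^+=[-1.4240, -2.5394]  P^+=[0.0984 0.0137; 0.0137 0.1335]
step 4: x^-=[-1.6134, -2.6465]  P^-=[0.1997 0.0386; 0.0386 0.5144]  S=[0.3908 -0.1069; -0.1069 0.6944]  K=[0.5246 0.1363; -0.0152 0.7385]  nu=[2.3483, 0.4165]  x^+=[-0.3248, -2.3747]  P^+=[0.0945 0.0130; 0.0130 0.1333]
step 5: x^-=[-0.2603, -2.2735]  P^-=[0.1939 0.0368; 0.0368 0.5139]  S=[0.3858 -0.1085; -0.1085 0.6939]  K=[0.5174 0.1340; -0.0167 0.7380]  nu=[0.2847, 1.6935]  x^+=[0.1139, -1.0285]  P^+=[0.0932 0.0127; 0.0127 0.1332]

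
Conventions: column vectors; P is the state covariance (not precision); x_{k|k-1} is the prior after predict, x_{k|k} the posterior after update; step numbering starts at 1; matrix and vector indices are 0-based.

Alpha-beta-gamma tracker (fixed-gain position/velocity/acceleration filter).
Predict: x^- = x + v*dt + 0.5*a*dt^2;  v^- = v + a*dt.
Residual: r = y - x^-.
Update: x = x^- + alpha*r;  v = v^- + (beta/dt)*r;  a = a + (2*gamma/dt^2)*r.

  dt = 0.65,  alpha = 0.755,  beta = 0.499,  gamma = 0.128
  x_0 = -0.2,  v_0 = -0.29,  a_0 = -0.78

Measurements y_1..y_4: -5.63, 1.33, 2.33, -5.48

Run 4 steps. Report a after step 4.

a_post = -2.5308

step 1: x_pred=-0.5533  r=-5.0767  x^+=-4.3862  v^+=-4.6944  a^+=-3.8561
step 2: x_pred=-8.2521  r=9.5821  x^+=-1.0176  v^+=0.1553  a^+=1.9499
step 3: x_pred=-0.5047  r=2.8347  x^+=1.6355  v^+=3.5990  a^+=3.6675
step 4: x_pred=4.7496  r=-10.2296  x^+=-2.9738  v^+=-1.8703  a^+=-2.5308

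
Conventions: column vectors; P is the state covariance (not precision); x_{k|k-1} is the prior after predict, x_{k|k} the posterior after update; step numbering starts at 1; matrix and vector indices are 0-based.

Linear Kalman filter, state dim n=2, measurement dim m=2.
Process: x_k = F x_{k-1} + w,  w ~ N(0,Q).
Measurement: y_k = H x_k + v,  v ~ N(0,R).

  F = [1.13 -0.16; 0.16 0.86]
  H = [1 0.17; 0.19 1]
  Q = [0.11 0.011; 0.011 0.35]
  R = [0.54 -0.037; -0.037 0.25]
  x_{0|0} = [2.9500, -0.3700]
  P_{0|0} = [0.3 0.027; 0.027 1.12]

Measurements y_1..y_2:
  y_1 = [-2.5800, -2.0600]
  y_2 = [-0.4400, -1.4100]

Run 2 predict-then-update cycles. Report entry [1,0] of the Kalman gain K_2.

step 1: x^-=[3.3927, 0.1538]  P^-=[0.5120 -0.0633; -0.0633 1.1935]  S=[1.0649 0.1978; 0.1978 1.4379]  K=[0.4785 -0.0422; -0.0221 0.8247]  nu=[-5.9988, -2.8584]  x^+=[0.6430, -2.0708]  P^+=[0.2736 -0.0802; -0.0802 0.2222]
step 2: x^-=[1.0579, -1.6780]  P^-=[0.4940 -0.0460; -0.0460 0.4993]  S=[1.0328 0.0942; 0.0942 0.7496]  K=[0.4703 0.0047; -0.0223 0.6572]  nu=[-1.2126, 0.0670]  x^+=[0.4879, -1.6069]  P^+=[0.2651 -0.0666; -0.0666 0.1778]

K[1,0] = -0.0223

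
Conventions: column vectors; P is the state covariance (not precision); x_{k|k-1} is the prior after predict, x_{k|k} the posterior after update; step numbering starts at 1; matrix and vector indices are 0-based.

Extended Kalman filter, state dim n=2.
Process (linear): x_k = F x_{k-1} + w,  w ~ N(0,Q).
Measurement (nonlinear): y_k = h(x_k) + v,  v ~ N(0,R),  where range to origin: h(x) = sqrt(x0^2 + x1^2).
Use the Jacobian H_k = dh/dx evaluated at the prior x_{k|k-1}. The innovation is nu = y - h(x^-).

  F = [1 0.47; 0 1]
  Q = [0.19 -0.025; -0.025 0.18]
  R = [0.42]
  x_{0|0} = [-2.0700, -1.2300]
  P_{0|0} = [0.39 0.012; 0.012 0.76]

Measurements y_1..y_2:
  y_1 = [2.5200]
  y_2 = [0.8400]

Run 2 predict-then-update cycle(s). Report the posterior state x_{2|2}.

x_post = [-1.7299, -0.1398]

step 1: x^-=[-2.6481, -1.2300]  P^-=[0.7592 0.3442; 0.3442 0.9400]  H_jac=[-0.9069 -0.4213]  S=[1.4743]  K=[-0.5654; -0.4803]  nu=[-0.3998]  x^+=[-2.4221, -1.0380]  P^+=[0.2879 -0.0562; -0.0562 0.5998]
step 2: x^-=[-2.9099, -1.0380]  P^-=[0.5576 0.2008; 0.2008 0.7798]  H_jac=[-0.9419 -0.3360]  S=[1.1298]  K=[-0.5246; -0.3993]  nu=[-2.2495]  x^+=[-1.7299, -0.1398]  P^+=[0.2467 -0.0359; -0.0359 0.5997]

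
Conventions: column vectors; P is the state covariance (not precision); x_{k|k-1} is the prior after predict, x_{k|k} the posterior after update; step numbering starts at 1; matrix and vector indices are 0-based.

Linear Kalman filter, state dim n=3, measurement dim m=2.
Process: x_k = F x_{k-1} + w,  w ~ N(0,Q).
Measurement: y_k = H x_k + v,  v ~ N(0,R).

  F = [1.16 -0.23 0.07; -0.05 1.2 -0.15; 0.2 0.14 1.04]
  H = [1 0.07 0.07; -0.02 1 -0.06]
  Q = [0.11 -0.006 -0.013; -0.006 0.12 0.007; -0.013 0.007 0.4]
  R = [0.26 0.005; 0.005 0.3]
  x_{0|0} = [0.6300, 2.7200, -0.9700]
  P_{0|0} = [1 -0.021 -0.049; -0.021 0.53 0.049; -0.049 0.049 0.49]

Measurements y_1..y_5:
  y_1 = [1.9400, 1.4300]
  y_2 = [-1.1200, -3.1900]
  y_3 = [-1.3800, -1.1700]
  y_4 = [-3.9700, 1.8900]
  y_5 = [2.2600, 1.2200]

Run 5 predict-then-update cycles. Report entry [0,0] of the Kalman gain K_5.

step 1: x^-=[0.0373, 3.3780, -0.5020]  P^-=[1.4877 -0.2304 0.1641; -0.2304 0.8809 0.0688; 0.1641 0.0688 0.9731]  S=[1.7482 -0.2028; -0.2028 1.1863]  K=[0.8386 -0.0842; -0.0077 0.7416; 0.1391 0.0298]  nu=[1.7014, -1.9774]  x^+=[1.6306, 1.8984, -0.3244]  P^+=[0.2213 -0.0187 -0.0341; -0.0187 0.2260 0.0654; -0.0341 0.0654 0.9399]
step 2: x^-=[1.4322, 2.2452, 0.2545]  P^-=[0.4267 -0.1035 0.0408; -0.1035 0.4453 -0.0252; 0.0408 -0.0252 1.4337]  S=[0.6869 -0.0859; -0.0859 0.7579]  K=[0.6045 -0.0825; -0.0343 0.5884; 0.1870 -0.1267]  nu=[-2.7271, -5.3913]  x^+=[0.2287, -0.8335, 0.4274]  P^+=[0.1620 -0.0217 -0.0527; -0.0217 0.1786 0.0455; -0.0527 0.0455 1.3934]
step 3: x^-=[0.4869, -1.0757, 0.3736]  P^-=[0.3457 -0.0950 0.0430; -0.0950 0.3944 -0.1269; 0.0430 -0.1269 1.9072]  S=[0.6085 -0.0882; -0.0882 0.7206]  K=[0.5510 -0.0776; -0.0449 0.5551; 0.2308 -0.3079]  nu=[-1.8177, -0.0621]  x^+=[-0.5098, -1.0286, -0.0268]  P^+=[0.1492 -0.0216 -0.0682; -0.0216 0.1668 0.0151; -0.0682 0.0151 1.7940]
step 4: x^-=[-0.3567, -1.2048, -0.2739]  P^-=[0.3283 -0.0960 0.0577; -0.0960 0.3970 -0.2273; 0.0577 -0.2273 2.3244]  S=[0.5940 -0.0979; -0.0979 0.7368]  K=[0.5362 -0.0727; -0.0504 0.5533; 0.2678 -0.4638]  nu=[-3.5098, 3.0712]  x^+=[-2.4617, 0.6714, -2.6380]  P^+=[0.1460 -0.0209 -0.0787; -0.0209 0.1645 -0.0134; -0.0787 -0.0134 2.0990]
step 5: x^-=[-3.1946, 1.3245, -3.1419]  P^-=[0.3243 -0.0989 0.0730; -0.0989 0.4107 -0.3092; 0.0730 -0.3092 2.6416]  S=[0.5926 -0.1074; -0.1074 0.7615]  K=[0.5316 -0.0691; -0.0536 0.5586; 0.2946 -0.5745]  nu=[5.5818, -0.3569]  x^+=[-0.2024, 0.8257, -1.2925]  P^+=[0.1453 -0.0203 -0.0850; -0.0203 0.1649 -0.0344; -0.0850 -0.0344 2.3025]

K[0,0] = 0.5316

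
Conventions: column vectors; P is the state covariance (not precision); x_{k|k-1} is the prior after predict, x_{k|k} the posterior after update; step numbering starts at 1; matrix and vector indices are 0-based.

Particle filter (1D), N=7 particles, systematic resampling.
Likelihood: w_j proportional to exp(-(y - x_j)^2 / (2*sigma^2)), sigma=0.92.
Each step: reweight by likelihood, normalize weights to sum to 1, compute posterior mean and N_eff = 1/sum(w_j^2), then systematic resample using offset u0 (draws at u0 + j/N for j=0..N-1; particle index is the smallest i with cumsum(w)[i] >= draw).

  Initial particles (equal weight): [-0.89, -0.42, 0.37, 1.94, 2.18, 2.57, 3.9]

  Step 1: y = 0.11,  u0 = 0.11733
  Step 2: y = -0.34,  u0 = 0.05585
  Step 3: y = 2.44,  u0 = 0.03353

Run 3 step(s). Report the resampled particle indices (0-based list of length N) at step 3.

resampled_idx = [1, 4, 4, 5, 5, 6, 6]

step 1: w=[0.2124, 0.3248, 0.3684, 0.0530, 0.0305, 0.0107, 0.0001]  mean=0.0082  Neff=3.4457  idx=[0, 1, 1, 2, 2, 2, 4]
step 2: w=[0.1646, 0.1961, 0.1961, 0.1462, 0.1462, 0.1462, 0.0046]  mean=-0.1390  Neff=5.9472  idx=[0, 1, 1, 2, 3, 4, 5]
step 3: w=[0.0054, 0.0302, 0.0302, 0.0302, 0.3013, 0.3013, 0.3013]  mean=0.2916  Neff=3.6340  idx=[1, 4, 4, 5, 5, 6, 6]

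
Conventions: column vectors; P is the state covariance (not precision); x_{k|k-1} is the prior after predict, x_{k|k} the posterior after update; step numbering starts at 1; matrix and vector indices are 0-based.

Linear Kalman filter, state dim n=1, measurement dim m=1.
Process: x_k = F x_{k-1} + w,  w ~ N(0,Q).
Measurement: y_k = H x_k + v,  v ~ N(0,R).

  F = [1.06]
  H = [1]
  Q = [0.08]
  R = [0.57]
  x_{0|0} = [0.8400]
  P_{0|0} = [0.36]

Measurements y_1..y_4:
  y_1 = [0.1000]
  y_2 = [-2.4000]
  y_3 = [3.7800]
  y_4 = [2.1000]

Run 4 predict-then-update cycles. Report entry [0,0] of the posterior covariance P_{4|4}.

P_post[0,0] = 0.2035

step 1: x^-=[0.8904]  P^-=[0.4845]  S=[1.0545]  K=[0.4595]  nu=[-0.7904]  x^+=[0.5272]  P^+=[0.2619]
step 2: x^-=[0.5589]  P^-=[0.3743]  S=[0.9443]  K=[0.3964]  nu=[-2.9589]  x^+=[-0.6139]  P^+=[0.2259]
step 3: x^-=[-0.6507]  P^-=[0.3338]  S=[0.9038]  K=[0.3694]  nu=[4.4307]  x^+=[0.9858]  P^+=[0.2105]
step 4: x^-=[1.0450]  P^-=[0.3166]  S=[0.8866]  K=[0.3571]  nu=[1.0550]  x^+=[1.4217]  P^+=[0.2035]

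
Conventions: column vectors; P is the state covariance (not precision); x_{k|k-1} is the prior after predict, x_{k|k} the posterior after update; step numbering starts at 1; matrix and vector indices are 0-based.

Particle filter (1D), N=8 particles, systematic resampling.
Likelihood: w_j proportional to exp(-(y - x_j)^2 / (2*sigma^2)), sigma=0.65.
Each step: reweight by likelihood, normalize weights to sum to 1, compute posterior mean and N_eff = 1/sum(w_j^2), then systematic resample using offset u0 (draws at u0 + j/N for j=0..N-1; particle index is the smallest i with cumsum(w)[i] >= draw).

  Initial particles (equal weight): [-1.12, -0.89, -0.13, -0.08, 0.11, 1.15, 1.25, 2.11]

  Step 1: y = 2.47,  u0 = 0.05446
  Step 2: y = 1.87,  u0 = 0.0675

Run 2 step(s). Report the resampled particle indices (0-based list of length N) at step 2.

resampled_idx = [0, 2, 3, 3, 4, 5, 6, 7]

step 1: w=[0.0000, 0.0000, 0.0003, 0.0004, 0.0012, 0.1098, 0.1482, 0.7401]  mean=1.8733  Neff=1.7187  idx=[5, 6, 7, 7, 7, 7, 7, 7]
step 2: w=[0.0799, 0.0936, 0.1378, 0.1378, 0.1378, 0.1378, 0.1378, 0.1378]  mean=1.9529  Neff=7.7518  idx=[0, 2, 3, 3, 4, 5, 6, 7]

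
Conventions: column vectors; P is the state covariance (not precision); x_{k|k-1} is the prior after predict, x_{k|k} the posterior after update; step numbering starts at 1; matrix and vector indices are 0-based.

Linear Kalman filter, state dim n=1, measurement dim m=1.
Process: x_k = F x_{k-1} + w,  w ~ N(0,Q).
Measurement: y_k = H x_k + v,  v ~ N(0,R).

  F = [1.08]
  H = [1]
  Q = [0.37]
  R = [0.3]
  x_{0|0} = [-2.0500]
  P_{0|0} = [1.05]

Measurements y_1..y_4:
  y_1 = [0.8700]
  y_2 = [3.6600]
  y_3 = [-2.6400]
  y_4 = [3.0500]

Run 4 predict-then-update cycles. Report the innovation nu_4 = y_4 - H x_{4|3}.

step 1: x^-=[-2.2140]  P^-=[1.5947]  S=[1.8947]  K=[0.8417]  nu=[3.0840]  x^+=[0.3817]  P^+=[0.2525]
step 2: x^-=[0.4122]  P^-=[0.6645]  S=[0.9645]  K=[0.6890]  nu=[3.2478]  x^+=[2.6498]  P^+=[0.2067]
step 3: x^-=[2.8618]  P^-=[0.6111]  S=[0.9111]  K=[0.6707]  nu=[-5.5018]  x^+=[-0.8284]  P^+=[0.2012]
step 4: x^-=[-0.8946]  P^-=[0.6047]  S=[0.9047]  K=[0.6684]  nu=[3.9446]  x^+=[1.7419]  P^+=[0.2005]

innov = [3.9446]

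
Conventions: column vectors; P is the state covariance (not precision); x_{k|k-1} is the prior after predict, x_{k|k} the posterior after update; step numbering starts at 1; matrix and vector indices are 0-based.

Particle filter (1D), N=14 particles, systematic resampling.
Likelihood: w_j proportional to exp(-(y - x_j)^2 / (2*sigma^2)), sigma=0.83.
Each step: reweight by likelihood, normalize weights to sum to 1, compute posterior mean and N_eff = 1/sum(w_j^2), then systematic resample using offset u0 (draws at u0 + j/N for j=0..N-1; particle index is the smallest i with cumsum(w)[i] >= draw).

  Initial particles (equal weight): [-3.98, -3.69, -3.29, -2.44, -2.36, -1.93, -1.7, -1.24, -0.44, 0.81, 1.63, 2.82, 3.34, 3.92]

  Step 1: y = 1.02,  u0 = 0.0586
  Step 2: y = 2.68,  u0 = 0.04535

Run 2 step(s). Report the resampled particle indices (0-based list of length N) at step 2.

resampled_idx = [3, 6, 8, 8, 9, 10, 10, 11, 11, 12, 13, 13, 13, 13]

step 1: w=[0.0000, 0.0000, 0.0000, 0.0001, 0.0001, 0.0009, 0.0022, 0.0117, 0.1017, 0.4626, 0.3646, 0.0455, 0.0096, 0.0011]  mean=1.0683  Neff=2.7813  idx=[8, 9, 9, 9, 9, 9, 9, 9, 10, 10, 10, 10, 10, 11]
step 2: w=[0.0002, 0.0209, 0.0209, 0.0209, 0.0209, 0.0209, 0.0209, 0.0209, 0.1187, 0.1187, 0.1187, 0.1187, 0.1187, 0.2604]  mean=1.8196  Neff=7.0796  idx=[3, 6, 8, 8, 9, 10, 10, 11, 11, 12, 13, 13, 13, 13]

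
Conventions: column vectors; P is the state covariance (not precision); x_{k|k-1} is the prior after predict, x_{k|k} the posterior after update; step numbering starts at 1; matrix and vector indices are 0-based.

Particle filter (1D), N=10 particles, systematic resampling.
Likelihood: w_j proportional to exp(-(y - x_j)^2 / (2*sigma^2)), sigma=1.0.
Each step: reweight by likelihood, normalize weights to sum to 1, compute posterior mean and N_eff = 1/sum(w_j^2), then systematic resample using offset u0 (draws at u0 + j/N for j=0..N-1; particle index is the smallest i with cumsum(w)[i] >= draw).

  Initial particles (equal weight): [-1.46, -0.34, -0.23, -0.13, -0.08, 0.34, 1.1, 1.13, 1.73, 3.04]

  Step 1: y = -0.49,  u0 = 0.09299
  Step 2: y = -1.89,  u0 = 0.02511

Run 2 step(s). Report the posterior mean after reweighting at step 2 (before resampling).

post_mean = -0.6483

step 1: w=[0.1080, 0.1709, 0.1671, 0.1620, 0.1589, 0.1225, 0.0488, 0.0465, 0.0147, 0.0003]  mean=-0.1136  Neff=7.1370  idx=[0, 1, 2, 2, 3, 3, 4, 5, 6, 8]
step 2: w=[0.3748, 0.1237, 0.1037, 0.1037, 0.0874, 0.0874, 0.0799, 0.0342, 0.0047, 0.0006]  mean=-0.6483  Neff=4.9965  idx=[0, 0, 0, 0, 1, 2, 3, 4, 5, 6]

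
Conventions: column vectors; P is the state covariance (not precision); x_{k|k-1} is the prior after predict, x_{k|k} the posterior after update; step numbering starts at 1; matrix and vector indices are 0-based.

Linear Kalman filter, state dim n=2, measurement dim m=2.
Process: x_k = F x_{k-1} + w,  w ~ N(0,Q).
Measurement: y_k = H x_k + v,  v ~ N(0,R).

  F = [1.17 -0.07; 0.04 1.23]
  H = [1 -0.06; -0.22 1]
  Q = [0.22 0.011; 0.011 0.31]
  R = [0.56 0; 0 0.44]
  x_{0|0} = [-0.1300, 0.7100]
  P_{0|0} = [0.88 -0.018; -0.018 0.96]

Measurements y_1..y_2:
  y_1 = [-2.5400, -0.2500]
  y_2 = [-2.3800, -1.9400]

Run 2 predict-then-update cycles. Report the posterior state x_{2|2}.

x_post = [-2.2902, -1.7709]

step 1: x^-=[-0.2018, 0.8681]  P^-=[1.4323 -0.0563; -0.0563 1.7620]  S=[2.0054 -0.4779; -0.4779 2.2961]  K=[0.7127 -0.0134; 0.1087 0.7954]  nu=[-2.2861, -1.1625]  x^+=[-1.8155, -0.3052]  P^+=[0.4041 0.0830; 0.0830 0.3682]
step 2: x^-=[-2.1028, -0.4480]  P^-=[0.7614 0.1174; 0.1174 0.8759]  S=[1.3104 -0.1011; -0.1011 1.3011]  K=[0.5761 0.0063; 0.1005 0.6612]  nu=[-0.3041, -1.9546]  x^+=[-2.2902, -1.7709]  P^+=[0.3271 0.0747; 0.0747 0.3074]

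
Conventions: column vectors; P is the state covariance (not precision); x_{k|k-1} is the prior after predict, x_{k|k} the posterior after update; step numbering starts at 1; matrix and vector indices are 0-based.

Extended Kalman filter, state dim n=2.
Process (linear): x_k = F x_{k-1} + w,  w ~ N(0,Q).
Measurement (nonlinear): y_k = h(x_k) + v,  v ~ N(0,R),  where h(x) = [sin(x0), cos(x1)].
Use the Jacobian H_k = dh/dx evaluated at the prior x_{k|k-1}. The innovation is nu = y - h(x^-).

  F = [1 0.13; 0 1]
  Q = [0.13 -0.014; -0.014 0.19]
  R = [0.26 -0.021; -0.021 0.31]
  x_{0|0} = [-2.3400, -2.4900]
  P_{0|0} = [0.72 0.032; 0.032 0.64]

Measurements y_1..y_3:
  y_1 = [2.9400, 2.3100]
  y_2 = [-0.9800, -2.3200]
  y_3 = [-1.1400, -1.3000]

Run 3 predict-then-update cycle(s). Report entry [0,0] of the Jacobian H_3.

H_jac[0,0] = 0.9038

step 1: x^-=[-2.6637, -2.4900]  P^-=[0.8691 0.1012; 0.1012 0.8300]  H_jac=[-0.8880 0.0000; 0.0000 0.6065]  S=[0.9453 -0.0755; -0.0755 0.6153]  K=[-0.8165 -0.0004; -0.0300 0.8144]  nu=[3.3999, 3.1051]  x^+=[-5.4409, -0.0631]  P^+=[0.2391 0.0280; 0.0280 0.4174]
step 2: x^-=[-5.4491, -0.0631]  P^-=[0.3834 0.0683; 0.0683 0.6074]  H_jac=[0.6719 0.0000; 0.0000 0.0631]  S=[0.4331 -0.0181; -0.0181 0.3124]  K=[0.5968 0.0484; 0.1114 0.1291]  nu=[-1.7207, -3.3180]  x^+=[-6.6366, -0.6832]  P^+=[0.2294 0.0391; 0.0391 0.5973]
step 3: x^-=[-6.7254, -0.6832]  P^-=[0.3797 0.1027; 0.1027 0.7873]  H_jac=[0.9038 0.0000; 0.0000 0.6313]  S=[0.5702 0.0376; 0.0376 0.6237]  K=[0.5974 0.0679; 0.1107 0.7901]  nu=[-0.7120, -2.0756]  x^+=[-7.2918, -2.4020]  P^+=[0.1703 0.0135; 0.0135 0.3843]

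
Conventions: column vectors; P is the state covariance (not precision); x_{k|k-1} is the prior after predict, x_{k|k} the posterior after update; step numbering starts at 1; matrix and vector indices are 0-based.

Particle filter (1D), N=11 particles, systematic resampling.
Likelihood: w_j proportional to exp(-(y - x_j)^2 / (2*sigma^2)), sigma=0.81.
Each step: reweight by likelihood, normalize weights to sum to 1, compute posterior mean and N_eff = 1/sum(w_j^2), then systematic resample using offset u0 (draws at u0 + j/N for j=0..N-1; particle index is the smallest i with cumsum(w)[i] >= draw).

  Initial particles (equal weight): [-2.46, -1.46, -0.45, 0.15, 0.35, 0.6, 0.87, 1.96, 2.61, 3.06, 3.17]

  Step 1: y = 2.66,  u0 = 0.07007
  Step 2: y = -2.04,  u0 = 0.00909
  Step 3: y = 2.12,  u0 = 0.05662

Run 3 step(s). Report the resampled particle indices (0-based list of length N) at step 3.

step 1: w=[0.0000, 0.0000, 0.0002, 0.0023, 0.0048, 0.0111, 0.0245, 0.1942, 0.2816, 0.2498, 0.2314]  mean=2.6435  Neff=4.2788  idx=[7, 7, 8, 8, 8, 9, 9, 9, 10, 10, 10]
step 2: w=[0.4894, 0.4894, 0.0067, 0.0067, 0.0067, 0.0002, 0.0002, 0.0002, 0.0001, 0.0001, 0.0001]  mean=1.9743  Neff=2.0872  idx=[0, 0, 0, 0, 0, 0, 1, 1, 1, 1, 1]
step 3: w=[0.0909, 0.0909, 0.0909, 0.0909, 0.0909, 0.0909, 0.0909, 0.0909, 0.0909, 0.0909, 0.0909]  mean=1.9600  Neff=11.0000  idx=[0, 1, 2, 3, 4, 5, 6, 7, 8, 9, 10]

resampled_idx = [0, 1, 2, 3, 4, 5, 6, 7, 8, 9, 10]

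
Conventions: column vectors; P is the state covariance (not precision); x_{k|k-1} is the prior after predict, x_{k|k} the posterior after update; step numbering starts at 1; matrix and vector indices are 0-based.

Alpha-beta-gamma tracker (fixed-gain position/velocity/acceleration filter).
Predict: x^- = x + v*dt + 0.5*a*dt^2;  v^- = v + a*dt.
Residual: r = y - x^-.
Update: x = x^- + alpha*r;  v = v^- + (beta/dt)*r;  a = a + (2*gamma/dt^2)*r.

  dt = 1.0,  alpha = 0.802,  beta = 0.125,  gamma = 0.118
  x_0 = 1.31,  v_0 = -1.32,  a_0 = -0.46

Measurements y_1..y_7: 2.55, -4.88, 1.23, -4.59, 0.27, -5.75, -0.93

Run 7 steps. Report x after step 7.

step 1: x_pred=-0.2400  r=2.7900  x^+=1.9976  v^+=-1.4312  a^+=0.1984
step 2: x_pred=0.6656  r=-5.5456  x^+=-3.7820  v^+=-1.9260  a^+=-1.1103
step 3: x_pred=-6.2631  r=7.4931  x^+=-0.2536  v^+=-2.0997  a^+=0.6581
step 4: x_pred=-2.0243  r=-2.5657  x^+=-4.0820  v^+=-1.7623  a^+=0.0526
step 5: x_pred=-5.8180  r=6.0880  x^+=-0.9354  v^+=-0.9488  a^+=1.4893
step 6: x_pred=-1.1395  r=-4.6105  x^+=-4.8371  v^+=-0.0357  a^+=0.4013
step 7: x_pred=-4.6722  r=3.7422  x^+=-1.6710  v^+=0.8333  a^+=1.2844

x_post = -1.6710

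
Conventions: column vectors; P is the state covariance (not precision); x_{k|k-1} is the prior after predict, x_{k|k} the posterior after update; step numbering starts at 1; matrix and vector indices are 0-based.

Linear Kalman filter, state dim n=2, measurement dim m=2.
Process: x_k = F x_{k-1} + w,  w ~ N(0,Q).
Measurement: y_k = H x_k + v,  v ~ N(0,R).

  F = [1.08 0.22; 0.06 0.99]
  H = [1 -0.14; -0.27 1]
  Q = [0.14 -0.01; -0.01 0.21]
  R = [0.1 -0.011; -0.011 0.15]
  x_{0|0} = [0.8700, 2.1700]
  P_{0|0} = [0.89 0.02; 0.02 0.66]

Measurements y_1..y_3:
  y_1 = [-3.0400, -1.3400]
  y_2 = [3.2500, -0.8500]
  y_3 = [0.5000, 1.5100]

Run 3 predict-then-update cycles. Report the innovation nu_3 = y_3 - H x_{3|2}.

innov = [-0.9200, 2.4283]

step 1: x^-=[1.4170, 2.2005]  P^-=[1.2195 0.2131; 0.2131 0.8624]  S=[1.2768 -0.2399; -0.2399 0.9863]  K=[0.9532 0.1140; 0.2365 0.8736]  nu=[-4.1489, -3.1579]  x^+=[-2.8980, -1.5393]  P^+=[0.0987 0.0333; 0.0333 0.1374]
step 2: x^-=[-3.4685, -1.6978]  P^-=[0.2776 0.0623; 0.0623 0.3490]  S=[0.3670 -0.0701; -0.0701 0.4856]  K=[0.7483 0.0821; 0.1722 0.7089]  nu=[6.4808, -0.0887]  x^+=[1.3741, -0.6448]  P^+=[0.0774 0.0250; 0.0250 0.1112]
step 3: x^-=[1.3422, -0.5559]  P^-=[0.2476 0.0463; 0.0463 0.3222]  S=[0.3409 -0.0749; -0.0749 0.4653]  K=[0.7230 0.0722; 0.1552 0.6907]  nu=[-0.9200, 2.4283]  x^+=[0.8524, 0.9785]  P^+=[0.0747 0.0231; 0.0231 0.1081]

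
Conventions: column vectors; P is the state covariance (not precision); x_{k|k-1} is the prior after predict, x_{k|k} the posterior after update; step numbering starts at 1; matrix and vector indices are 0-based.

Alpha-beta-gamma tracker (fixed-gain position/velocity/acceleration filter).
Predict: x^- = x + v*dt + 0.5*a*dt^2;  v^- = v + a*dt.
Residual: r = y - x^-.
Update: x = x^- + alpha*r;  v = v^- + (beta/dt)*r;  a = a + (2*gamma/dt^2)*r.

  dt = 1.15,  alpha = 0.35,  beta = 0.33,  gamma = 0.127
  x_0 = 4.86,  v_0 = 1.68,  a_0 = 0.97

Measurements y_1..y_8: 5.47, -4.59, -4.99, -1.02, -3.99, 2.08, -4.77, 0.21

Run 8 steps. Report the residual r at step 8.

step 1: x_pred=7.4334  r=-1.9634  x^+=6.7462  v^+=2.2321  a^+=0.5929
step 2: x_pred=9.7052  r=-14.2952  x^+=4.7019  v^+=-1.1882  a^+=-2.1526
step 3: x_pred=1.9120  r=-6.9020  x^+=-0.5037  v^+=-5.6443  a^+=-3.4782
step 4: x_pred=-9.2946  r=8.2746  x^+=-6.3985  v^+=-7.2698  a^+=-1.8890
step 5: x_pred=-16.0079  r=12.0179  x^+=-11.8016  v^+=-5.9936  a^+=0.4191
step 6: x_pred=-18.4171  r=20.4971  x^+=-11.2431  v^+=0.3702  a^+=4.3558
step 7: x_pred=-7.9371  r=3.1671  x^+=-6.8286  v^+=6.2882  a^+=4.9641
step 8: x_pred=3.6853  r=-3.4753  x^+=2.4690  v^+=10.9996  a^+=4.2966

resid = -3.4753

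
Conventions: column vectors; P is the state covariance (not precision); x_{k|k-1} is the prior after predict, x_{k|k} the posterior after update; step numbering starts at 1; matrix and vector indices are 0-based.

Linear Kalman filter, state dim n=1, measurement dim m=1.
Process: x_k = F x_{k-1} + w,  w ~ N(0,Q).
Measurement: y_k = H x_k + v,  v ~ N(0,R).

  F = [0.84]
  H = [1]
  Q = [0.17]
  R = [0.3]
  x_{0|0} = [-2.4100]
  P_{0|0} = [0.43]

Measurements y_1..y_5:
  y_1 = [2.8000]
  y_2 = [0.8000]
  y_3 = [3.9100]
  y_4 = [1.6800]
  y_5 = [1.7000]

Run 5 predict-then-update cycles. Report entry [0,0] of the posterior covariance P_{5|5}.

P_post[0,0] = 0.1423

step 1: x^-=[-2.0244]  P^-=[0.4734]  S=[0.7734]  K=[0.6121]  nu=[4.8244]  x^+=[0.9286]  P^+=[0.1836]
step 2: x^-=[0.7801]  P^-=[0.2996]  S=[0.5996]  K=[0.4996]  nu=[0.0199]  x^+=[0.7900]  P^+=[0.1499]
step 3: x^-=[0.6636]  P^-=[0.2758]  S=[0.5758]  K=[0.4790]  nu=[3.2464]  x^+=[2.2185]  P^+=[0.1437]
step 4: x^-=[1.8635]  P^-=[0.2714]  S=[0.5714]  K=[0.4750]  nu=[-0.1835]  x^+=[1.7764]  P^+=[0.1425]
step 5: x^-=[1.4921]  P^-=[0.2705]  S=[0.5705]  K=[0.4742]  nu=[0.2079]  x^+=[1.5907]  P^+=[0.1423]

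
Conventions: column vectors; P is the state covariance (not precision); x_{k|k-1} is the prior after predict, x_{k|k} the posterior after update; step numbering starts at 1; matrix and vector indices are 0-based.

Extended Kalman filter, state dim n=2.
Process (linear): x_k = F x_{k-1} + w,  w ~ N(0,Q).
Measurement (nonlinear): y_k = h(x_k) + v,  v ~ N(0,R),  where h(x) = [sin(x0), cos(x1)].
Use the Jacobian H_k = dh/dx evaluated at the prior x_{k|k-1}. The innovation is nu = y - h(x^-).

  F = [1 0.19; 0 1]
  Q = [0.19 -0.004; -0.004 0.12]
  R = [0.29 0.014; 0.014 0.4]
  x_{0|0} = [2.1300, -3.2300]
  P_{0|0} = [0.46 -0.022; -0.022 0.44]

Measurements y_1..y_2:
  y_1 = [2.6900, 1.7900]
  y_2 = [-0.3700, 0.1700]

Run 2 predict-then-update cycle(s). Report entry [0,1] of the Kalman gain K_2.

step 1: x^-=[1.5163, -3.2300]  P^-=[0.6575 0.0576; 0.0576 0.5600]  H_jac=[0.0545 0.0000; 0.0000 -0.0883]  S=[0.2920 0.0137; 0.0137 0.4044]  K=[0.1235 -0.0168; 0.0165 -0.1228]  nu=[1.6915, 2.7861]  x^+=[1.6784, -3.5443]  P^+=[0.6530 0.0564; 0.0564 0.5539]
step 2: x^-=[1.0050, -3.5443]  P^-=[0.8844 0.1576; 0.1576 0.6739]  H_jac=[0.5361 0.0000; 0.0000 -0.3919]  S=[0.5442 -0.0191; -0.0191 0.5035]  K=[0.8681 -0.0897; 0.1370 -0.5193]  nu=[-1.2142, 1.0900]  x^+=[-0.1469, -4.2767]  P^+=[0.4673 0.0606; 0.0606 0.5252]

K[0,1] = -0.0897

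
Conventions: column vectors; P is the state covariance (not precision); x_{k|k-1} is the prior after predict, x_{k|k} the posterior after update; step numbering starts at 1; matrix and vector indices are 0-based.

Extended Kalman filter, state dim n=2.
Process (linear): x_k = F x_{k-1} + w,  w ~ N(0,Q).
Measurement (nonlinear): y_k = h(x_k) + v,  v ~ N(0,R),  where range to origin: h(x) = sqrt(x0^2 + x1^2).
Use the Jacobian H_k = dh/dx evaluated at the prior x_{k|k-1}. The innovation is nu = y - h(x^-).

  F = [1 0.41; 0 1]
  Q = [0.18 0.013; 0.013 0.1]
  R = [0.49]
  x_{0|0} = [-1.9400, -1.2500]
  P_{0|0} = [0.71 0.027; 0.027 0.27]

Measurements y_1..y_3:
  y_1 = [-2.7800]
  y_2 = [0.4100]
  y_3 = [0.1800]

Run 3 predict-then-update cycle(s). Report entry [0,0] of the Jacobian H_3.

H_jac[0,0] = 0.9798

step 1: x^-=[-2.4525, -1.2500]  P^-=[0.9575 0.1507; 0.1507 0.3700]  H_jac=[-0.8909 -0.4541]  S=[1.4483]  K=[-0.6363; -0.2087]  nu=[-5.5327]  x^+=[1.0679, -0.0952]  P^+=[0.3712 -0.0416; -0.0416 0.3069]
step 2: x^-=[1.0288, -0.0952]  P^-=[0.5686 0.0972; 0.0972 0.4069]  H_jac=[0.9957 -0.0922]  S=[1.0394]  K=[0.5361; 0.0570]  nu=[-0.6232]  x^+=[0.6947, -0.1308]  P^+=[0.2699 0.0654; 0.0654 0.4035]
step 3: x^-=[0.6411, -0.1308]  P^-=[0.5714 0.2439; 0.2439 0.5035]  H_jac=[0.9798 -0.1999]  S=[0.9631]  K=[0.5306; 0.1436]  nu=[-0.4743]  x^+=[0.3894, -0.1989]  P^+=[0.3002 0.1705; 0.1705 0.4837]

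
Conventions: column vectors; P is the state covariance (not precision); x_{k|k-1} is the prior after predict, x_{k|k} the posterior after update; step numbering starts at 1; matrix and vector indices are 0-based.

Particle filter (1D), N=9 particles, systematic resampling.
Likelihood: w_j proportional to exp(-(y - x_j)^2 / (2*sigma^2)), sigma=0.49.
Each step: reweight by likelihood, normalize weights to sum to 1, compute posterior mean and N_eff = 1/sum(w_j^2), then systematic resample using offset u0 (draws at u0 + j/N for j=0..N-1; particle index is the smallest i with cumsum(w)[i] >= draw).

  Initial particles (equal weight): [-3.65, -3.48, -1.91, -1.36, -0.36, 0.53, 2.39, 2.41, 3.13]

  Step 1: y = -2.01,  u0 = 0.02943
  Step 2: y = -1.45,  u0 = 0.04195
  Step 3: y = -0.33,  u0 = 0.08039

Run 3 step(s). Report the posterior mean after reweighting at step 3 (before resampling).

step 1: w=[0.0026, 0.0079, 0.6934, 0.2937, 0.0024, 0.0000, 0.0000, 0.0000, 0.0000]  mean=-1.7616  Neff=1.7633  idx=[2, 2, 2, 2, 2, 2, 2, 3, 3]
step 2: w=[0.0994, 0.0994, 0.0994, 0.0994, 0.0994, 0.0994, 0.0994, 0.1519, 0.1519]  mean=-1.7429  Neff=8.6658  idx=[0, 1, 2, 3, 4, 6, 7, 7, 8]
step 3: w=[0.0152, 0.0152, 0.0152, 0.0152, 0.0152, 0.0152, 0.3029, 0.3029, 0.3029]  mean=-1.4103  Neff=3.6159  idx=[5, 6, 6, 7, 7, 7, 8, 8, 8]

post_mean = -1.4103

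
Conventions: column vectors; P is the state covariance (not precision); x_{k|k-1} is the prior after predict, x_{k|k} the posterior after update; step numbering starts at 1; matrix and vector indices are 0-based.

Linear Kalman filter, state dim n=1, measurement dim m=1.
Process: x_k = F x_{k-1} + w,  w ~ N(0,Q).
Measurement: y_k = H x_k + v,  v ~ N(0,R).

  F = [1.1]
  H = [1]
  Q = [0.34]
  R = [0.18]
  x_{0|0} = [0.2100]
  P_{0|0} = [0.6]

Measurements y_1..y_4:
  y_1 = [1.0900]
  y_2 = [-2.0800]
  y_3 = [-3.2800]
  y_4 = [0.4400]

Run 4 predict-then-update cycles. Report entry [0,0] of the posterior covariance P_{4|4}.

P_post[0,0] = 0.1324

step 1: x^-=[0.2310]  P^-=[1.0660]  S=[1.2460]  K=[0.8555]  nu=[0.8590]  x^+=[0.9659]  P^+=[0.1540]
step 2: x^-=[1.0625]  P^-=[0.5263]  S=[0.7063]  K=[0.7452]  nu=[-3.1425]  x^+=[-1.2792]  P^+=[0.1341]
step 3: x^-=[-1.4071]  P^-=[0.5023]  S=[0.6823]  K=[0.7362]  nu=[-1.8729]  x^+=[-2.7859]  P^+=[0.1325]
step 4: x^-=[-3.0645]  P^-=[0.5003]  S=[0.6803]  K=[0.7354]  nu=[3.5045]  x^+=[-0.4872]  P^+=[0.1324]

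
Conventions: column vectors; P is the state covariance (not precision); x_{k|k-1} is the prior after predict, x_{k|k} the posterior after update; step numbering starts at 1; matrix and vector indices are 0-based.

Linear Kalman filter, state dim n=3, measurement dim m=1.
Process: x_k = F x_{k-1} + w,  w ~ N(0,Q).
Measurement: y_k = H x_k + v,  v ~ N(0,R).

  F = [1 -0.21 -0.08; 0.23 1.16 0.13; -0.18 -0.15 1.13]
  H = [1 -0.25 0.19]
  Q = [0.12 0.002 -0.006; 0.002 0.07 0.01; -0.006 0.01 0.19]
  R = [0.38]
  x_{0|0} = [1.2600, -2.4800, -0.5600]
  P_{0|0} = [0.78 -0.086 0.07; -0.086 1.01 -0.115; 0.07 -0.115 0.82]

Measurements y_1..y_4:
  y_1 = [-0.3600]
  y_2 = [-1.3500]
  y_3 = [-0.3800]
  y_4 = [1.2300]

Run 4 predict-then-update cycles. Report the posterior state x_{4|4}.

x_post = [0.3775, -2.2119, -0.6922]

step 1: x^-=[1.8256, -2.6598, -0.4876]  P^-=[0.9708 -0.1471 -0.0730; -0.1471 1.4078 -0.1886; -0.0730 -0.1886 1.2909]  S=[1.5492]  K=[0.6415; -0.3453; 0.1416]  nu=[-2.7579]  x^+=[0.0565, -1.7075, -0.8781]  P^+=[0.3334 0.1960 -0.2138; 0.1960 1.2231 -0.1128; -0.2138 -0.1128 1.2599]
step 2: x^-=[0.4853, -2.0819, -0.7463]  P^-=[0.4635 -0.0248 -0.3826; -0.0248 1.8125 -0.2755; -0.3826 -0.2755 1.9728]  S=[0.9212]  K=[0.4310; -0.5756; 0.0664]  nu=[-2.2140]  x^+=[-0.4688, -0.8074, -0.8933]  P^+=[0.2924 0.2037 -0.4089; 0.2037 1.5072 -0.2403; -0.4089 -0.2403 1.9688]
step 3: x^-=[-0.2278, -1.1606, -0.8039]  P^-=[0.4632 -0.1087 -0.6258; -0.1087 2.1587 -0.4317; -0.6258 -0.4317 3.0061]  S=[0.9442]  K=[0.3935; -0.7735; 0.0564]  nu=[-0.2896]  x^+=[-0.3417, -0.9366, -0.8202]  P^+=[0.3171 0.1787 -0.6468; 0.1787 1.5937 -0.3905; -0.6468 -0.3905 3.0031]
step 4: x^-=[-0.0794, -1.2717, -0.7249]  P^-=[0.5419 -0.1712 -0.9566; -0.1712 2.2209 -0.5400; -0.9566 -0.5400 4.4760]  S=[0.9957]  K=[0.4047; -0.8326; 0.0290]  nu=[1.1293]  x^+=[0.3775, -2.2119, -0.6922]  P^+=[0.3788 0.1643 -0.9683; 0.1643 1.5307 -0.5160; -0.9683 -0.5160 4.4751]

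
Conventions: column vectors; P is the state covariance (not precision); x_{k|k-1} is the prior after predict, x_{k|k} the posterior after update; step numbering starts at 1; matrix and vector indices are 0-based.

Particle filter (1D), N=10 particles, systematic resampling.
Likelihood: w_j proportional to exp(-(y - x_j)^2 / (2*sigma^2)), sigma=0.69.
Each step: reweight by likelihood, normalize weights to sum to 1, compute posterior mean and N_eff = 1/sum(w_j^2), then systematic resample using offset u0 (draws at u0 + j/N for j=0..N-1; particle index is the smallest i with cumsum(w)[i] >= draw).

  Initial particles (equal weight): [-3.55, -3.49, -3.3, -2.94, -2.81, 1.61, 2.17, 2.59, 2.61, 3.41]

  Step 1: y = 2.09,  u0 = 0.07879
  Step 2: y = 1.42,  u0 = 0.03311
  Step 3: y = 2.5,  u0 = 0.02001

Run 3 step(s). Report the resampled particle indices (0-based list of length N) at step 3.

step 1: w=[0.0000, 0.0000, 0.0000, 0.0000, 0.0000, 0.2269, 0.2870, 0.2222, 0.2175, 0.0464]  mean=2.2895  Neff=4.2974  idx=[5, 5, 6, 6, 6, 7, 7, 8, 8, 9]
step 2: w=[0.2125, 0.2125, 0.1223, 0.1223, 0.1223, 0.0524, 0.0524, 0.0499, 0.0499, 0.0034]  mean=2.0242  Neff=6.8639  idx=[0, 0, 1, 1, 2, 2, 3, 4, 5, 7]
step 3: w=[0.0597, 0.0597, 0.0597, 0.0597, 0.1224, 0.1224, 0.1224, 0.1224, 0.1361, 0.1355]  mean=2.1530  Neff=9.0047  idx=[0, 2, 3, 4, 5, 6, 7, 7, 8, 9]

resampled_idx = [0, 2, 3, 4, 5, 6, 7, 7, 8, 9]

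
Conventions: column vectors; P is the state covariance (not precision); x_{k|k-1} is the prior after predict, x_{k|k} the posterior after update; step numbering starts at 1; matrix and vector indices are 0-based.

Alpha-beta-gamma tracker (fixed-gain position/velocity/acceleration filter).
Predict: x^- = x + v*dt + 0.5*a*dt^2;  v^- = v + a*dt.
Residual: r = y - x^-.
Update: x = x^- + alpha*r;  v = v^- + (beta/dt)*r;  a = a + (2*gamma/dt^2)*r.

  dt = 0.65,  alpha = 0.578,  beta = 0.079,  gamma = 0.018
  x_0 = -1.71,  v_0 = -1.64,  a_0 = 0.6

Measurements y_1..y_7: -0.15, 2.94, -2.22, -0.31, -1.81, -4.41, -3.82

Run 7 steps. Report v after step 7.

step 1: x_pred=-2.6492  r=2.4992  x^+=-1.2047  v^+=-0.9462  a^+=0.8130
step 2: x_pred=-1.6480  r=4.5880  x^+=1.0039  v^+=0.1398  a^+=1.2039
step 3: x_pred=1.3490  r=-3.5690  x^+=-0.7139  v^+=0.4885  a^+=0.8998
step 4: x_pred=-0.2062  r=-0.1038  x^+=-0.2662  v^+=1.0608  a^+=0.8909
step 5: x_pred=0.6115  r=-2.4215  x^+=-0.7881  v^+=1.3456  a^+=0.6846
step 6: x_pred=0.2311  r=-4.6411  x^+=-2.4514  v^+=1.2265  a^+=0.2891
step 7: x_pred=-1.5931  r=-2.2269  x^+=-2.8803  v^+=1.1438  a^+=0.0994

v_post = 1.1438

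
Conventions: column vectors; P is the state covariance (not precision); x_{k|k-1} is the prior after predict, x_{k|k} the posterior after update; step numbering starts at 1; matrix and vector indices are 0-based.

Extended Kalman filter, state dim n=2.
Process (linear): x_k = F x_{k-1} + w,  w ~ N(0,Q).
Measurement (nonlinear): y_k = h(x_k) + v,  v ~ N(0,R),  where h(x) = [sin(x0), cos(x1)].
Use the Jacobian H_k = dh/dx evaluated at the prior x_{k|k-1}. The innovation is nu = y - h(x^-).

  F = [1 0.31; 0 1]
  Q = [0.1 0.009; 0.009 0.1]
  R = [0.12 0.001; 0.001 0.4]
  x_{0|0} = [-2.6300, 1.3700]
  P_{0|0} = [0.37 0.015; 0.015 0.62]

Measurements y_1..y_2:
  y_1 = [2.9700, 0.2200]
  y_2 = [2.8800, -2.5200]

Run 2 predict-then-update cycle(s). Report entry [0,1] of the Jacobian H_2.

step 1: x^-=[-2.2053, 1.3700]  P^-=[0.5389 0.2162; 0.2162 0.7200]  H_jac=[-0.5928 0.0000; 0.0000 -0.9799]  S=[0.3094 0.1266; 0.1266 1.0914]  K=[-1.0006 -0.0781; -0.1572 -0.6282]  nu=[3.7754, 0.0206]  x^+=[-5.9847, 0.7636]  P^+=[0.2027 0.0329; 0.0329 0.2566]
step 2: x^-=[-5.7480, 0.7636]  P^-=[0.3477 0.1214; 0.1214 0.3566]  H_jac=[0.8602 0.0000; 0.0000 -0.6915]  S=[0.3773 -0.0712; -0.0712 0.5705]  K=[0.7835 -0.0494; 0.2000 -0.4073]  nu=[2.3700, -3.2424]  x^+=[-3.7311, 2.5580]  P^+=[0.1092 0.0274; 0.0274 0.2353]

H_jac[0,1] = 0.0000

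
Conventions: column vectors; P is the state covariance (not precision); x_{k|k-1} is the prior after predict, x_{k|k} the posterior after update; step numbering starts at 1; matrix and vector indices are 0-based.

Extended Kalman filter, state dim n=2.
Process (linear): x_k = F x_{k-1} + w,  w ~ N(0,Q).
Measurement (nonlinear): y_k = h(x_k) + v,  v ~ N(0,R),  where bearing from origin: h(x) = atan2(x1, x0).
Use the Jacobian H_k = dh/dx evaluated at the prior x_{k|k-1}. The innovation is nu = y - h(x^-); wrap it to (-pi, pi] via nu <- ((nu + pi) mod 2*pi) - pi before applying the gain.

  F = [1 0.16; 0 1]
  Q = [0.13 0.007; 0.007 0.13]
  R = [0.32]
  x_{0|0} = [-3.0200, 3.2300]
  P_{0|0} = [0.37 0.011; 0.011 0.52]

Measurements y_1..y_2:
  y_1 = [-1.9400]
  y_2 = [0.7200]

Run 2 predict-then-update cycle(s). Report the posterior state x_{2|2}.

x_post = [-2.1156, 3.3167]

step 1: x^-=[-2.5032, 3.2300]  P^-=[0.5168 0.1012; 0.1012 0.6500]  H_jac=[-0.1934 -0.1499]  S=[0.3598]  K=[-0.3200; -0.3252]  nu=[2.1131]  x^+=[-3.1794, 2.5428]  P^+=[0.4800 0.0638; 0.0638 0.6119]
step 2: x^-=[-2.7725, 2.5428]  P^-=[0.6461 0.1687; 0.1687 0.7419]  H_jac=[-0.1797 -0.1959]  S=[0.3812]  K=[-0.3912; -0.4608]  nu=[-1.6794]  x^+=[-2.1156, 3.3167]  P^+=[0.5877 0.1000; 0.1000 0.6610]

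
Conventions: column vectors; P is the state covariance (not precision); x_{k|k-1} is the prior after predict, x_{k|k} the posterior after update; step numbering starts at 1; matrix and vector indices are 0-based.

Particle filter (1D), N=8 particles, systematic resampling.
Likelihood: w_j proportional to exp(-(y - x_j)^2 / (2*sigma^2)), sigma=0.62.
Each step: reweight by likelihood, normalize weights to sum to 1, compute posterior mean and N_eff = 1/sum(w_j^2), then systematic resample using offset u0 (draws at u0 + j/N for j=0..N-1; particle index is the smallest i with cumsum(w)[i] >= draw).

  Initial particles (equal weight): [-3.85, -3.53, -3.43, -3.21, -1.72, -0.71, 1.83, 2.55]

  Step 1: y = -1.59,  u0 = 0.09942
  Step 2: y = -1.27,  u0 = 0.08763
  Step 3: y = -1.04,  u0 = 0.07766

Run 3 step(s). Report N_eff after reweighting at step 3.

N_eff = 7.6288

step 1: w=[0.0009, 0.0054, 0.0088, 0.0236, 0.7001, 0.2613, 0.0000, 0.0000]  mean=-1.5178  Neff=1.7888  idx=[4, 4, 4, 4, 4, 4, 5, 5]
step 2: w=[0.1294, 0.1294, 0.1294, 0.1294, 0.1294, 0.1294, 0.1119, 0.1119]  mean=-1.4939  Neff=7.9710  idx=[0, 1, 2, 3, 4, 5, 6, 7]
step 3: w=[0.1091, 0.1091, 0.1091, 0.1091, 0.1091, 0.1091, 0.1728, 0.1728]  mean=-1.3710  Neff=7.6288  idx=[0, 1, 3, 4, 5, 6, 7, 7]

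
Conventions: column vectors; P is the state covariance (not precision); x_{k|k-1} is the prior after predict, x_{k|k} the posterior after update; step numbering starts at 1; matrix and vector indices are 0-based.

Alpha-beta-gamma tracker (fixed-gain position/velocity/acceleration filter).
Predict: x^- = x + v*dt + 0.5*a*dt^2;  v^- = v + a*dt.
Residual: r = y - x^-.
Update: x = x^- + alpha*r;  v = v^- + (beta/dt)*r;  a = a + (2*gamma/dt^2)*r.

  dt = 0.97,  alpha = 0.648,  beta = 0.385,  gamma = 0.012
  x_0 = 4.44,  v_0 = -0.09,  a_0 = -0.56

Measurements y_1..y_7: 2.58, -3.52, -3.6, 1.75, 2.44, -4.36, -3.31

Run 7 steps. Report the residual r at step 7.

resid = 0.6569

step 1: x_pred=4.0892  r=-1.5092  x^+=3.1113  v^+=-1.2322  a^+=-0.5985
step 2: x_pred=1.6344  r=-5.1544  x^+=-1.7056  v^+=-3.8586  a^+=-0.7300
step 3: x_pred=-5.7919  r=2.1919  x^+=-4.3715  v^+=-3.6967  a^+=-0.6741
step 4: x_pred=-8.2745  r=10.0245  x^+=-1.7786  v^+=-0.3718  a^+=-0.4184
step 5: x_pred=-2.3360  r=4.7760  x^+=0.7588  v^+=1.1181  a^+=-0.2965
step 6: x_pred=1.7039  r=-6.0639  x^+=-2.2255  v^+=-1.5764  a^+=-0.4512
step 7: x_pred=-3.9669  r=0.6569  x^+=-3.5412  v^+=-1.7533  a^+=-0.4345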